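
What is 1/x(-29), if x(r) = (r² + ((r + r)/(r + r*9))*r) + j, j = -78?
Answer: 5/3786 ≈ 0.0013207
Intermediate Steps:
x(r) = -78 + r² + r/5 (x(r) = (r² + ((r + r)/(r + r*9))*r) - 78 = (r² + ((2*r)/(r + 9*r))*r) - 78 = (r² + ((2*r)/((10*r)))*r) - 78 = (r² + ((2*r)*(1/(10*r)))*r) - 78 = (r² + r/5) - 78 = -78 + r² + r/5)
1/x(-29) = 1/(-78 + (-29)² + (⅕)*(-29)) = 1/(-78 + 841 - 29/5) = 1/(3786/5) = 5/3786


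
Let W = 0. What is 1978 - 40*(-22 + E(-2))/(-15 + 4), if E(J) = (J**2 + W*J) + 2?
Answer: 21118/11 ≈ 1919.8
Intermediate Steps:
E(J) = 2 + J**2 (E(J) = (J**2 + 0*J) + 2 = (J**2 + 0) + 2 = J**2 + 2 = 2 + J**2)
1978 - 40*(-22 + E(-2))/(-15 + 4) = 1978 - 40*(-22 + (2 + (-2)**2))/(-15 + 4) = 1978 - 40*(-22 + (2 + 4))/(-11) = 1978 - 40*(-22 + 6)*(-1/11) = 1978 - 40*(-16*(-1/11)) = 1978 - 40*16/11 = 1978 - 1*640/11 = 1978 - 640/11 = 21118/11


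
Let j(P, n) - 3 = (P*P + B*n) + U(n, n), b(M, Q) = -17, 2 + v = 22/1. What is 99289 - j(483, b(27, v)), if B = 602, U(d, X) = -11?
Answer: -123758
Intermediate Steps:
v = 20 (v = -2 + 22/1 = -2 + 22*1 = -2 + 22 = 20)
j(P, n) = -8 + P² + 602*n (j(P, n) = 3 + ((P*P + 602*n) - 11) = 3 + ((P² + 602*n) - 11) = 3 + (-11 + P² + 602*n) = -8 + P² + 602*n)
99289 - j(483, b(27, v)) = 99289 - (-8 + 483² + 602*(-17)) = 99289 - (-8 + 233289 - 10234) = 99289 - 1*223047 = 99289 - 223047 = -123758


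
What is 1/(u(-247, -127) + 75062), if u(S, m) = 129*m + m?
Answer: 1/58552 ≈ 1.7079e-5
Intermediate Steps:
u(S, m) = 130*m
1/(u(-247, -127) + 75062) = 1/(130*(-127) + 75062) = 1/(-16510 + 75062) = 1/58552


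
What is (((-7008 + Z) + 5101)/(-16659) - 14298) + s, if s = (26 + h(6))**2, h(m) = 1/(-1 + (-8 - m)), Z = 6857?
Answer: -1891596043/138825 ≈ -13626.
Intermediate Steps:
h(m) = 1/(-9 - m)
s = 151321/225 (s = (26 - 1/(9 + 6))**2 = (26 - 1/15)**2 = (389/15)**2 = 151321/225 ≈ 672.54)
(((-7008 + Z) + 5101)/(-16659) - 14298) + s = (((-7008 + 6857) + 5101)/(-16659) - 14298) + 151321/225 = ((-151 + 5101)*(-1/16659) - 14298) + 151321/225 = (4950*(-1/16659) - 14298) + 151321/225 = (-550/1851 - 14298) + 151321/225 = -26466148/1851 + 151321/225 = -1891596043/138825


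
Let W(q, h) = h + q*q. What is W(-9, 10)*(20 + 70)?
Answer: 8190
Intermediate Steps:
W(q, h) = h + q²
W(-9, 10)*(20 + 70) = (10 + (-9)²)*(20 + 70) = (10 + 81)*90 = 91*90 = 8190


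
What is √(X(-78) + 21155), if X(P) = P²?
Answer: √27239 ≈ 165.04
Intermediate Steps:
√(X(-78) + 21155) = √((-78)² + 21155) = √(6084 + 21155) = √27239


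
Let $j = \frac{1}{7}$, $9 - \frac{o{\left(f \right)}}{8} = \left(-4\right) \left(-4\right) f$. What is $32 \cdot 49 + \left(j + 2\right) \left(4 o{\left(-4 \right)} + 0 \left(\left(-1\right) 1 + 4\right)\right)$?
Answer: $\frac{46016}{7} \approx 6573.7$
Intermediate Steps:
$o{\left(f \right)} = 72 - 128 f$ ($o{\left(f \right)} = 72 - 8 \left(-4\right) \left(-4\right) f = 72 - 8 \cdot 16 f = 72 - 128 f$)
$j = \frac{1}{7} \approx 0.14286$
$32 \cdot 49 + \left(j + 2\right) \left(4 o{\left(-4 \right)} + 0 \left(\left(-1\right) 1 + 4\right)\right) = 32 \cdot 49 + \left(\frac{1}{7} + 2\right) \left(4 \left(72 - -512\right) + 0 \left(\left(-1\right) 1 + 4\right)\right) = 1568 + \frac{15 \left(4 \left(72 + 512\right) + 0 \left(-1 + 4\right)\right)}{7} = 1568 + \frac{15 \left(4 \cdot 584 + 0 \cdot 3\right)}{7} = 1568 + \frac{15 \left(2336 + 0\right)}{7} = 1568 + \frac{15}{7} \cdot 2336 = 1568 + \frac{35040}{7} = \frac{46016}{7}$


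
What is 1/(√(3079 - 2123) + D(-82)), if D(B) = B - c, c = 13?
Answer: -95/8069 - 2*√239/8069 ≈ -0.015605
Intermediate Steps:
D(B) = -13 + B (D(B) = B - 1*13 = B - 13 = -13 + B)
1/(√(3079 - 2123) + D(-82)) = 1/(√(3079 - 2123) + (-13 - 82)) = 1/(√956 - 95) = 1/(2*√239 - 95) = 1/(-95 + 2*√239)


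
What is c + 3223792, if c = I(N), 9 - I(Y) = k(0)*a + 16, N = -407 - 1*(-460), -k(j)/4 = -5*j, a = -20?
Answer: 3223785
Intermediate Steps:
k(j) = 20*j (k(j) = -(-20)*j = 20*j)
N = 53 (N = -407 + 460 = 53)
I(Y) = -7 (I(Y) = 9 - ((20*0)*(-20) + 16) = 9 - (0*(-20) + 16) = 9 - (0 + 16) = 9 - 1*16 = 9 - 16 = -7)
c = -7
c + 3223792 = -7 + 3223792 = 3223785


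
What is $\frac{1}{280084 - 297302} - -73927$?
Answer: $\frac{1272875085}{17218} \approx 73927.0$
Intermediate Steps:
$\frac{1}{280084 - 297302} - -73927 = \frac{1}{-17218} + 73927 = - \frac{1}{17218} + 73927 = \frac{1272875085}{17218}$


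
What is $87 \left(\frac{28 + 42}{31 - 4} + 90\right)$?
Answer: $\frac{72500}{9} \approx 8055.6$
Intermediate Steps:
$87 \left(\frac{28 + 42}{31 - 4} + 90\right) = 87 \left(\frac{70}{27} + 90\right) = 87 \cdot \frac{2500}{27} = \frac{72500}{9}$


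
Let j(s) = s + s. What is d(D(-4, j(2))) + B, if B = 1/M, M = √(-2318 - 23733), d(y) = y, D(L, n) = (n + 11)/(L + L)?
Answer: -15/8 - I*√26051/26051 ≈ -1.875 - 0.0061957*I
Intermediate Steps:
j(s) = 2*s
D(L, n) = (11 + n)/(2*L) (D(L, n) = (11 + n)/((2*L)) = (11 + n)*(1/(2*L)) = (11 + n)/(2*L))
M = I*√26051 (M = √(-26051) = I*√26051 ≈ 161.4*I)
B = -I*√26051/26051 (B = 1/(I*√26051) = -I*√26051/26051 ≈ -0.0061957*I)
d(D(-4, j(2))) + B = (½)*(11 + 2*2)/(-4) - I*√26051/26051 = (½)*(-¼)*(11 + 4) - I*√26051/26051 = (½)*(-¼)*15 - I*√26051/26051 = -15/8 - I*√26051/26051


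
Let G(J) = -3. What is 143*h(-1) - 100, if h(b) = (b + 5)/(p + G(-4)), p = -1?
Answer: -243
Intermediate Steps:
h(b) = -5/4 - b/4 (h(b) = (b + 5)/(-1 - 3) = (5 + b)/(-4) = (5 + b)*(-¼) = -5/4 - b/4)
143*h(-1) - 100 = 143*(-5/4 - ¼*(-1)) - 100 = 143*(-5/4 + ¼) - 100 = 143*(-1) - 100 = -143 - 100 = -243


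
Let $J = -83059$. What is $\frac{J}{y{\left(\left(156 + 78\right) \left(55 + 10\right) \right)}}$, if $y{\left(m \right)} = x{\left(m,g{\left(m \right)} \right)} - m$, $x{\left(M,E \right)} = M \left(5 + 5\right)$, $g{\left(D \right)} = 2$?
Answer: $- \frac{83059}{136890} \approx -0.60676$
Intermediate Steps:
$x{\left(M,E \right)} = 10 M$ ($x{\left(M,E \right)} = M 10 = 10 M$)
$y{\left(m \right)} = 9 m$ ($y{\left(m \right)} = 10 m - m = 9 m$)
$\frac{J}{y{\left(\left(156 + 78\right) \left(55 + 10\right) \right)}} = - \frac{83059}{9 \left(156 + 78\right) \left(55 + 10\right)} = - \frac{83059}{9 \cdot 234 \cdot 65} = - \frac{83059}{9 \cdot 15210} = - \frac{83059}{136890}$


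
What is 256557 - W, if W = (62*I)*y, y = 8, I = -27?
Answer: 269949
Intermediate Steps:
W = -13392 (W = (62*(-27))*8 = -1674*8 = -13392)
256557 - W = 256557 - 1*(-13392) = 256557 + 13392 = 269949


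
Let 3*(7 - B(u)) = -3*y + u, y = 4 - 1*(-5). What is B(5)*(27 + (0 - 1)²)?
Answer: 1204/3 ≈ 401.33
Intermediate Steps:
y = 9 (y = 4 + 5 = 9)
B(u) = 16 - u/3 (B(u) = 7 - (-3*9 + u)/3 = 7 - (-27 + u)/3 = 7 + (9 - u/3) = 16 - u/3)
B(5)*(27 + (0 - 1)²) = (16 - ⅓*5)*(27 + (0 - 1)²) = (16 - 5/3)*(27 + (-1)²) = 43*(27 + 1)/3 = (43/3)*28 = 1204/3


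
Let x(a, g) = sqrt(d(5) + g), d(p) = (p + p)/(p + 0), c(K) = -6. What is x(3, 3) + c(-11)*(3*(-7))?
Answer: 126 + sqrt(5) ≈ 128.24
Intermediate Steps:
d(p) = 2 (d(p) = (2*p)/p = 2)
x(a, g) = sqrt(2 + g)
x(3, 3) + c(-11)*(3*(-7)) = sqrt(2 + 3) - 18*(-7) = sqrt(5) - 6*(-21) = sqrt(5) + 126 = 126 + sqrt(5)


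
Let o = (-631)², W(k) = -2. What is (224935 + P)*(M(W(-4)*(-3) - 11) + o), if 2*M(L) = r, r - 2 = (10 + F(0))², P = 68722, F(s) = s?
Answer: 116937741284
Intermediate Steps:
o = 398161
r = 102 (r = 2 + (10 + 0)² = 2 + 10² = 2 + 100 = 102)
M(L) = 51 (M(L) = (½)*102 = 51)
(224935 + P)*(M(W(-4)*(-3) - 11) + o) = (224935 + 68722)*(51 + 398161) = 293657*398212 = 116937741284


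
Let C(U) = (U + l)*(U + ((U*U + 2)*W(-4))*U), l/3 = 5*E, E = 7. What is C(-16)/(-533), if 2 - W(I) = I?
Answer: 2205776/533 ≈ 4138.4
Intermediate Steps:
W(I) = 2 - I
l = 105 (l = 3*(5*7) = 3*35 = 105)
C(U) = (105 + U)*(U + U*(12 + 6*U²)) (C(U) = (U + 105)*(U + ((U*U + 2)*(2 - 1*(-4)))*U) = (105 + U)*(U + ((U² + 2)*(2 + 4))*U) = (105 + U)*(U + ((2 + U²)*6)*U) = (105 + U)*(U + (12 + 6*U²)*U) = (105 + U)*(U + U*(12 + 6*U²)))
C(-16)/(-533) = -16*(1365 + 6*(-16)³ + 13*(-16) + 630*(-16)²)/(-533) = -16*(1365 + 6*(-4096) - 208 + 630*256)*(-1/533) = -16*(1365 - 24576 - 208 + 161280)*(-1/533) = -16*137861*(-1/533) = -2205776*(-1/533) = 2205776/533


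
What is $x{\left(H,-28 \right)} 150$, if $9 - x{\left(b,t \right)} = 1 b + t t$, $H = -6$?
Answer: $-115350$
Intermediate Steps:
$x{\left(b,t \right)} = 9 - b - t^{2}$ ($x{\left(b,t \right)} = 9 - \left(1 b + t t\right) = 9 - \left(b + t^{2}\right) = 9 - b - t^{2}$)
$x{\left(H,-28 \right)} 150 = \left(9 - -6 - \left(-28\right)^{2}\right) 150 = \left(9 + 6 - 784\right) 150 = \left(-769\right) 150 = -115350$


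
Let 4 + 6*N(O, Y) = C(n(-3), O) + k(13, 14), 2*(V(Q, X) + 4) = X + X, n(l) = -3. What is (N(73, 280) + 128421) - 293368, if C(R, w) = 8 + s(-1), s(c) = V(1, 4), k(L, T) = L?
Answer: -989665/6 ≈ -1.6494e+5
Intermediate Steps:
V(Q, X) = -4 + X (V(Q, X) = -4 + (X + X)/2 = -4 + (2*X)/2 = -4 + X)
s(c) = 0 (s(c) = -4 + 4 = 0)
C(R, w) = 8 (C(R, w) = 8 + 0 = 8)
N(O, Y) = 17/6 (N(O, Y) = -⅔ + (8 + 13)/6 = -⅔ + (⅙)*21 = -⅔ + 7/2 = 17/6)
(N(73, 280) + 128421) - 293368 = (17/6 + 128421) - 293368 = 770543/6 - 293368 = -989665/6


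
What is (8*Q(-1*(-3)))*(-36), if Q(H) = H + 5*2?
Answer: -3744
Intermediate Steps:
Q(H) = 10 + H (Q(H) = H + 10 = 10 + H)
(8*Q(-1*(-3)))*(-36) = (8*(10 - 1*(-3)))*(-36) = (8*(10 + 3))*(-36) = (8*13)*(-36) = 104*(-36) = -3744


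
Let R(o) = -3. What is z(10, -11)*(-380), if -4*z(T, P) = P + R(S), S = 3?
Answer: -1330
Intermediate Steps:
z(T, P) = 3/4 - P/4 (z(T, P) = -(P - 3)/4 = -(-3 + P)/4 = 3/4 - P/4)
z(10, -11)*(-380) = (3/4 - 1/4*(-11))*(-380) = (3/4 + 11/4)*(-380) = (7/2)*(-380) = -1330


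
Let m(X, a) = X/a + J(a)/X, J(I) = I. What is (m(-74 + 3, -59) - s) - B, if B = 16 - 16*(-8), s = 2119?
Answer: -9471185/4189 ≈ -2261.0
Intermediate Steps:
m(X, a) = X/a + a/X
B = 144 (B = 16 + 128 = 144)
(m(-74 + 3, -59) - s) - B = (((-74 + 3)/(-59) - 59/(-74 + 3)) - 1*2119) - 1*144 = ((-71*(-1/59) - 59/(-71)) - 2119) - 144 = ((71/59 - 59*(-1/71)) - 2119) - 144 = ((71/59 + 59/71) - 2119) - 144 = (8522/4189 - 2119) - 144 = -8867969/4189 - 144 = -9471185/4189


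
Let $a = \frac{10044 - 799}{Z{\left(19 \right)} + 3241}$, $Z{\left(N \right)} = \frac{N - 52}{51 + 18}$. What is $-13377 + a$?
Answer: $- \frac{996801929}{74532} \approx -13374.0$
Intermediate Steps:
$Z{\left(N \right)} = - \frac{52}{69} + \frac{N}{69}$ ($Z{\left(N \right)} = \frac{-52 + N}{69} = \left(-52 + N\right) \frac{1}{69} = - \frac{52}{69} + \frac{N}{69}$)
$a = \frac{212635}{74532}$ ($a = \frac{10044 - 799}{\left(- \frac{52}{69} + \frac{1}{69} \cdot 19\right) + 3241} = \frac{9245}{\left(- \frac{52}{69} + \frac{19}{69}\right) + 3241} = \frac{9245}{- \frac{11}{23} + 3241} = \frac{9245}{\frac{74532}{23}} = 9245 \cdot \frac{23}{74532} = \frac{212635}{74532} \approx 2.8529$)
$-13377 + a = -13377 + \frac{212635}{74532} = - \frac{996801929}{74532}$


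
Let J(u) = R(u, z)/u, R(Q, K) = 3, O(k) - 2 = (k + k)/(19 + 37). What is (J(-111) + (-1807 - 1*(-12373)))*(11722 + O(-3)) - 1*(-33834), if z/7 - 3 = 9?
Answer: 128368863153/1036 ≈ 1.2391e+8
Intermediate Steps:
z = 84 (z = 21 + 7*9 = 21 + 63 = 84)
O(k) = 2 + k/28 (O(k) = 2 + (k + k)/(19 + 37) = 2 + (2*k)/56 = 2 + (2*k)*(1/56) = 2 + k/28)
J(u) = 3/u
(J(-111) + (-1807 - 1*(-12373)))*(11722 + O(-3)) - 1*(-33834) = (3/(-111) + (-1807 - 1*(-12373)))*(11722 + (2 + (1/28)*(-3))) - 1*(-33834) = (3*(-1/111) + (-1807 + 12373))*(11722 + (2 - 3/28)) + 33834 = (-1/37 + 10566)*(11722 + 53/28) + 33834 = (390941/37)*(328269/28) + 33834 = 128333811129/1036 + 33834 = 128368863153/1036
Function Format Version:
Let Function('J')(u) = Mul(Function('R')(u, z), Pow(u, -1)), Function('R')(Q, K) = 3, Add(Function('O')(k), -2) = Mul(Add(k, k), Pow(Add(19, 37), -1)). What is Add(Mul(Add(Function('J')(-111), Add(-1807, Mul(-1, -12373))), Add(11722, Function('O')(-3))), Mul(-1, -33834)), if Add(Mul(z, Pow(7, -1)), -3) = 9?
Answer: Rational(128368863153, 1036) ≈ 1.2391e+8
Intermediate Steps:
z = 84 (z = Add(21, Mul(7, 9)) = Add(21, 63) = 84)
Function('O')(k) = Add(2, Mul(Rational(1, 28), k)) (Function('O')(k) = Add(2, Mul(Add(k, k), Pow(Add(19, 37), -1))) = Add(2, Mul(Mul(2, k), Pow(56, -1))) = Add(2, Mul(Mul(2, k), Rational(1, 56))) = Add(2, Mul(Rational(1, 28), k)))
Function('J')(u) = Mul(3, Pow(u, -1))
Add(Mul(Add(Function('J')(-111), Add(-1807, Mul(-1, -12373))), Add(11722, Function('O')(-3))), Mul(-1, -33834)) = Add(Mul(Add(Mul(3, Pow(-111, -1)), Add(-1807, Mul(-1, -12373))), Add(11722, Add(2, Mul(Rational(1, 28), -3)))), Mul(-1, -33834)) = Add(Mul(Add(Mul(3, Rational(-1, 111)), Add(-1807, 12373)), Add(11722, Add(2, Rational(-3, 28)))), 33834) = Add(Mul(Add(Rational(-1, 37), 10566), Add(11722, Rational(53, 28))), 33834) = Add(Mul(Rational(390941, 37), Rational(328269, 28)), 33834) = Add(Rational(128333811129, 1036), 33834) = Rational(128368863153, 1036)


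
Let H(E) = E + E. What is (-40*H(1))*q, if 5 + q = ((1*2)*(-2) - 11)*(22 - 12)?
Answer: 12400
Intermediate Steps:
H(E) = 2*E
q = -155 (q = -5 + ((1*2)*(-2) - 11)*(22 - 12) = -5 + (2*(-2) - 11)*10 = -5 + (-4 - 11)*10 = -5 - 15*10 = -5 - 150 = -155)
(-40*H(1))*q = -80*(-155) = 12400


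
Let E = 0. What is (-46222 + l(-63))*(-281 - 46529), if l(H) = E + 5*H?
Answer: 2178396970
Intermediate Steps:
l(H) = 5*H (l(H) = 0 + 5*H = 5*H)
(-46222 + l(-63))*(-281 - 46529) = (-46222 + 5*(-63))*(-281 - 46529) = (-46222 - 315)*(-46810) = -46537*(-46810) = 2178396970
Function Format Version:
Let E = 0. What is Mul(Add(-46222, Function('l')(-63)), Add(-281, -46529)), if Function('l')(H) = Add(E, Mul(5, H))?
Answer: 2178396970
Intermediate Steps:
Function('l')(H) = Mul(5, H) (Function('l')(H) = Add(0, Mul(5, H)) = Mul(5, H))
Mul(Add(-46222, Function('l')(-63)), Add(-281, -46529)) = Mul(Add(-46222, Mul(5, -63)), Add(-281, -46529)) = Mul(Add(-46222, -315), -46810) = Mul(-46537, -46810) = 2178396970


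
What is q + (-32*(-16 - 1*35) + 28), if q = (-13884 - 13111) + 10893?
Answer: -14442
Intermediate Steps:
q = -16102 (q = -26995 + 10893 = -16102)
q + (-32*(-16 - 1*35) + 28) = -16102 + (-32*(-16 - 1*35) + 28) = -16102 + (-32*(-16 - 35) + 28) = -16102 + (-32*(-51) + 28) = -16102 + (1632 + 28) = -16102 + 1660 = -14442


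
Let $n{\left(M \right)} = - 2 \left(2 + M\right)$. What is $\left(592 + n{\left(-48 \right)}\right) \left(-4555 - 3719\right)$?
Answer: $-5659416$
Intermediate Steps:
$n{\left(M \right)} = -4 - 2 M$
$\left(592 + n{\left(-48 \right)}\right) \left(-4555 - 3719\right) = \left(592 - -92\right) \left(-4555 - 3719\right) = \left(592 + \left(-4 + 96\right)\right) \left(-8274\right) = \left(592 + 92\right) \left(-8274\right) = 684 \left(-8274\right) = -5659416$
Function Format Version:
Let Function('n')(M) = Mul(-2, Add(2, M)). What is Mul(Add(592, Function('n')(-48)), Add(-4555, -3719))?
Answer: -5659416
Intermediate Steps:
Function('n')(M) = Add(-4, Mul(-2, M))
Mul(Add(592, Function('n')(-48)), Add(-4555, -3719)) = Mul(Add(592, Add(-4, Mul(-2, -48))), Add(-4555, -3719)) = Mul(Add(592, Add(-4, 96)), -8274) = Mul(Add(592, 92), -8274) = Mul(684, -8274) = -5659416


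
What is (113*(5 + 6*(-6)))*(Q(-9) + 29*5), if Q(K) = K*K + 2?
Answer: -798684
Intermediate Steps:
Q(K) = 2 + K**2 (Q(K) = K**2 + 2 = 2 + K**2)
(113*(5 + 6*(-6)))*(Q(-9) + 29*5) = (113*(5 + 6*(-6)))*((2 + (-9)**2) + 29*5) = (113*(5 - 36))*((2 + 81) + 145) = (113*(-31))*(83 + 145) = -3503*228 = -798684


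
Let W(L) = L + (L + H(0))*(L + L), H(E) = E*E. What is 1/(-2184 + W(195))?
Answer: 1/74061 ≈ 1.3502e-5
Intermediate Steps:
H(E) = E**2
W(L) = L + 2*L**2 (W(L) = L + (L + 0**2)*(L + L) = L + (L + 0)*(2*L) = L + L*(2*L) = L + 2*L**2)
1/(-2184 + W(195)) = 1/(-2184 + 195*(1 + 2*195)) = 1/(-2184 + 195*(1 + 390)) = 1/(-2184 + 195*391) = 1/(-2184 + 76245) = 1/74061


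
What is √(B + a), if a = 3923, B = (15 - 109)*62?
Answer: I*√1905 ≈ 43.646*I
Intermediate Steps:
B = -5828 (B = -94*62 = -5828)
√(B + a) = √(-5828 + 3923) = √(-1905) = I*√1905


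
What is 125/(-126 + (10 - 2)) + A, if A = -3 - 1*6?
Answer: -1187/118 ≈ -10.059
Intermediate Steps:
A = -9 (A = -3 - 6 = -9)
125/(-126 + (10 - 2)) + A = 125/(-126 + (10 - 2)) - 9 = 125/(-126 + 8) - 9 = 125/(-118) - 9 = 125*(-1/118) - 9 = -125/118 - 9 = -1187/118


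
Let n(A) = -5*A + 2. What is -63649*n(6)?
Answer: 1782172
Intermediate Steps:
n(A) = 2 - 5*A
-63649*n(6) = -63649*(2 - 5*6) = -63649*(2 - 30) = -63649*(-28) = 1782172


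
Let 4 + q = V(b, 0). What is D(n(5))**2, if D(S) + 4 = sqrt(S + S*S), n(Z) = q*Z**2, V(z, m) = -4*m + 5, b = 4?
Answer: 666 - 40*sqrt(26) ≈ 462.04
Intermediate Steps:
V(z, m) = 5 - 4*m
q = 1 (q = -4 + (5 - 4*0) = -4 + (5 + 0) = -4 + 5 = 1)
n(Z) = Z**2 (n(Z) = 1*Z**2 = Z**2)
D(S) = -4 + sqrt(S + S**2) (D(S) = -4 + sqrt(S + S*S) = -4 + sqrt(S + S**2))
D(n(5))**2 = (-4 + sqrt(5**2*(1 + 5**2)))**2 = (-4 + sqrt(25*(1 + 25)))**2 = (-4 + sqrt(25*26))**2 = (-4 + sqrt(650))**2 = (-4 + 5*sqrt(26))**2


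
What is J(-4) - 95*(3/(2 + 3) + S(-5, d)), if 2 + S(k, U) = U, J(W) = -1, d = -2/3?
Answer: 586/3 ≈ 195.33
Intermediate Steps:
d = -⅔ (d = -2*⅓ = -⅔ ≈ -0.66667)
S(k, U) = -2 + U
J(-4) - 95*(3/(2 + 3) + S(-5, d)) = -1 - 95*(3/(2 + 3) + (-2 - ⅔)) = -1 - 95*(3/5 - 8/3) = -1 - 95*(3*(⅕) - 8/3) = -1 - 95*(⅗ - 8/3) = -1 - 95*(-31/15) = -1 + 589/3 = 586/3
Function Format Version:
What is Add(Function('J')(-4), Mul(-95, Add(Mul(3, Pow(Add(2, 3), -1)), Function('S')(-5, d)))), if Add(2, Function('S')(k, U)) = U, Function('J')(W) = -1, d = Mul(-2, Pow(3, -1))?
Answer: Rational(586, 3) ≈ 195.33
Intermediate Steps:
d = Rational(-2, 3) (d = Mul(-2, Rational(1, 3)) = Rational(-2, 3) ≈ -0.66667)
Function('S')(k, U) = Add(-2, U)
Add(Function('J')(-4), Mul(-95, Add(Mul(3, Pow(Add(2, 3), -1)), Function('S')(-5, d)))) = Add(-1, Mul(-95, Add(Mul(3, Pow(Add(2, 3), -1)), Add(-2, Rational(-2, 3))))) = Add(-1, Mul(-95, Add(Mul(3, Pow(5, -1)), Rational(-8, 3)))) = Add(-1, Mul(-95, Add(Mul(3, Rational(1, 5)), Rational(-8, 3)))) = Add(-1, Mul(-95, Add(Rational(3, 5), Rational(-8, 3)))) = Add(-1, Mul(-95, Rational(-31, 15))) = Add(-1, Rational(589, 3)) = Rational(586, 3)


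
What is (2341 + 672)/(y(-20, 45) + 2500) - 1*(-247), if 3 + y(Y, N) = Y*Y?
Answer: 718572/2897 ≈ 248.04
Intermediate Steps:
y(Y, N) = -3 + Y² (y(Y, N) = -3 + Y*Y = -3 + Y²)
(2341 + 672)/(y(-20, 45) + 2500) - 1*(-247) = (2341 + 672)/((-3 + (-20)²) + 2500) - 1*(-247) = 3013/((-3 + 400) + 2500) + 247 = 3013/(397 + 2500) + 247 = 3013/2897 + 247 = 718572/2897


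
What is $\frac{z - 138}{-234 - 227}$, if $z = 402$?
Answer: $- \frac{264}{461} \approx -0.57267$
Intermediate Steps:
$\frac{z - 138}{-234 - 227} = \frac{402 - 138}{-234 - 227} = \frac{264}{-461} = 264 \left(- \frac{1}{461}\right) = - \frac{264}{461}$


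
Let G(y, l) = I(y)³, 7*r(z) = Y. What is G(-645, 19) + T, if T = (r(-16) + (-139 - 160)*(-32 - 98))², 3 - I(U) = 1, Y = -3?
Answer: 74031335961/49 ≈ 1.5108e+9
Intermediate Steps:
I(U) = 2 (I(U) = 3 - 1*1 = 3 - 1 = 2)
r(z) = -3/7 (r(z) = (⅐)*(-3) = -3/7)
T = 74031335569/49 (T = (-3/7 + (-139 - 160)*(-32 - 98))² = (-3/7 - 299*(-130))² = (-3/7 + 38870)² = (272087/7)² = 74031335569/49 ≈ 1.5108e+9)
G(y, l) = 8 (G(y, l) = 2³ = 8)
G(-645, 19) + T = 8 + 74031335569/49 = 74031335961/49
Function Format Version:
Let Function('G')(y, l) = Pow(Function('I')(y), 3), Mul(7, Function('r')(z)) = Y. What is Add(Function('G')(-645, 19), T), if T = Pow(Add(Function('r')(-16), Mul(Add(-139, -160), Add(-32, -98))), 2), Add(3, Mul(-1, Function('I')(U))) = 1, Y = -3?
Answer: Rational(74031335961, 49) ≈ 1.5108e+9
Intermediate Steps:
Function('I')(U) = 2 (Function('I')(U) = Add(3, Mul(-1, 1)) = Add(3, -1) = 2)
Function('r')(z) = Rational(-3, 7) (Function('r')(z) = Mul(Rational(1, 7), -3) = Rational(-3, 7))
T = Rational(74031335569, 49) (T = Pow(Add(Rational(-3, 7), Mul(Add(-139, -160), Add(-32, -98))), 2) = Pow(Add(Rational(-3, 7), Mul(-299, -130)), 2) = Pow(Add(Rational(-3, 7), 38870), 2) = Pow(Rational(272087, 7), 2) = Rational(74031335569, 49) ≈ 1.5108e+9)
Function('G')(y, l) = 8 (Function('G')(y, l) = Pow(2, 3) = 8)
Add(Function('G')(-645, 19), T) = Add(8, Rational(74031335569, 49)) = Rational(74031335961, 49)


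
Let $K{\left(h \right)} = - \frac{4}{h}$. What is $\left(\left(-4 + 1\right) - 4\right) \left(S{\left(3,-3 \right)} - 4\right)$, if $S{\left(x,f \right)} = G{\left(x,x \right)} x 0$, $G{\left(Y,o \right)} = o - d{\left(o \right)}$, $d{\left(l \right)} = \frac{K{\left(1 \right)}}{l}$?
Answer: $28$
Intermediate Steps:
$d{\left(l \right)} = - \frac{4}{l}$ ($d{\left(l \right)} = \frac{\left(-4\right) 1^{-1}}{l} = \frac{\left(-4\right) 1}{l} = - \frac{4}{l}$)
$G{\left(Y,o \right)} = o + \frac{4}{o}$ ($G{\left(Y,o \right)} = o - - \frac{4}{o} = o + \frac{4}{o}$)
$S{\left(x,f \right)} = 0$ ($S{\left(x,f \right)} = \left(x + \frac{4}{x}\right) x 0 = x \left(x + \frac{4}{x}\right) 0 = 0$)
$\left(\left(-4 + 1\right) - 4\right) \left(S{\left(3,-3 \right)} - 4\right) = \left(\left(-4 + 1\right) - 4\right) \left(0 - 4\right) = \left(-3 - 4\right) \left(-4\right) = \left(-7\right) \left(-4\right) = 28$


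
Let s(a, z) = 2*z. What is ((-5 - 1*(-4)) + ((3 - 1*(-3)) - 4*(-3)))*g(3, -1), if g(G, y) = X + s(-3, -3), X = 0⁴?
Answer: -102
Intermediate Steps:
X = 0
g(G, y) = -6 (g(G, y) = 0 + 2*(-3) = 0 - 6 = -6)
((-5 - 1*(-4)) + ((3 - 1*(-3)) - 4*(-3)))*g(3, -1) = ((-5 - 1*(-4)) + ((3 - 1*(-3)) - 4*(-3)))*(-6) = ((-5 + 4) + ((3 + 3) + 12))*(-6) = (-1 + (6 + 12))*(-6) = (-1 + 18)*(-6) = 17*(-6) = -102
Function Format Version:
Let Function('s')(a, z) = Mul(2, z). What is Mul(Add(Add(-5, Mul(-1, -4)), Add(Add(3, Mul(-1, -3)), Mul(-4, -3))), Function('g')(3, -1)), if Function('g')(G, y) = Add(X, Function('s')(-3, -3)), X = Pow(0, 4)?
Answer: -102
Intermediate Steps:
X = 0
Function('g')(G, y) = -6 (Function('g')(G, y) = Add(0, Mul(2, -3)) = Add(0, -6) = -6)
Mul(Add(Add(-5, Mul(-1, -4)), Add(Add(3, Mul(-1, -3)), Mul(-4, -3))), Function('g')(3, -1)) = Mul(Add(Add(-5, Mul(-1, -4)), Add(Add(3, Mul(-1, -3)), Mul(-4, -3))), -6) = Mul(Add(Add(-5, 4), Add(Add(3, 3), 12)), -6) = Mul(Add(-1, Add(6, 12)), -6) = Mul(Add(-1, 18), -6) = Mul(17, -6) = -102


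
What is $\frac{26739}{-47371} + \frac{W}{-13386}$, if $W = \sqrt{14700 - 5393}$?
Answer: $- \frac{26739}{47371} - \frac{\sqrt{9307}}{13386} \approx -0.57167$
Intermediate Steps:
$W = \sqrt{9307}$ ($W = \sqrt{14700 + \left(-9313 + 3920\right)} = \sqrt{14700 - 5393} = \sqrt{9307} \approx 96.473$)
$\frac{26739}{-47371} + \frac{W}{-13386} = \frac{26739}{-47371} + \frac{\sqrt{9307}}{-13386} = 26739 \left(- \frac{1}{47371}\right) + \sqrt{9307} \left(- \frac{1}{13386}\right) = - \frac{26739}{47371} - \frac{\sqrt{9307}}{13386}$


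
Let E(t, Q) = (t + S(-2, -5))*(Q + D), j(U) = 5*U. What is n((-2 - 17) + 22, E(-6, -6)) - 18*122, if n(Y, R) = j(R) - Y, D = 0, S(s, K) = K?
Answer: -1869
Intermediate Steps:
E(t, Q) = Q*(-5 + t) (E(t, Q) = (t - 5)*(Q + 0) = (-5 + t)*Q = Q*(-5 + t))
n(Y, R) = -Y + 5*R (n(Y, R) = 5*R - Y = -Y + 5*R)
n((-2 - 17) + 22, E(-6, -6)) - 18*122 = (-((-2 - 17) + 22) + 5*(-6*(-5 - 6))) - 18*122 = (-(-19 + 22) + 5*(-6*(-11))) - 2196 = (-1*3 + 5*66) - 2196 = (-3 + 330) - 2196 = 327 - 2196 = -1869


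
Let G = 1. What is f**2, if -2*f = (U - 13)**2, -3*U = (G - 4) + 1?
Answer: 1874161/324 ≈ 5784.4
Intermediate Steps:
U = 2/3 (U = -((1 - 4) + 1)/3 = -(-3 + 1)/3 = -1/3*(-2) = 2/3 ≈ 0.66667)
f = -1369/18 (f = -(2/3 - 13)**2/2 = -(-37/3)**2/2 = -1/2*1369/9 = -1369/18 ≈ -76.056)
f**2 = (-1369/18)**2 = 1874161/324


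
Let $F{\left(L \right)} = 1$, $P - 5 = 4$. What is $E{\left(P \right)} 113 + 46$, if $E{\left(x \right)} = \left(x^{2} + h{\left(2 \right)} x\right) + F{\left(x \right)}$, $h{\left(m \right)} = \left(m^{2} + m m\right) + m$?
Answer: $19482$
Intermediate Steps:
$P = 9$ ($P = 5 + 4 = 9$)
$h{\left(m \right)} = m + 2 m^{2}$ ($h{\left(m \right)} = \left(m^{2} + m^{2}\right) + m = 2 m^{2} + m = m + 2 m^{2}$)
$E{\left(x \right)} = 1 + x^{2} + 10 x$ ($E{\left(x \right)} = \left(x^{2} + 2 \left(1 + 2 \cdot 2\right) x\right) + 1 = \left(x^{2} + 2 \left(1 + 4\right) x\right) + 1 = \left(x^{2} + 2 \cdot 5 x\right) + 1 = \left(x^{2} + 10 x\right) + 1 = 1 + x^{2} + 10 x$)
$E{\left(P \right)} 113 + 46 = \left(1 + 9^{2} + 10 \cdot 9\right) 113 + 46 = \left(1 + 81 + 90\right) 113 + 46 = 172 \cdot 113 + 46 = 19436 + 46 = 19482$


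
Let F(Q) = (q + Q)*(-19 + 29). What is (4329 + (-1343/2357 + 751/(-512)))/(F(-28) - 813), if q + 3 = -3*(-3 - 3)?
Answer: -5221710213/1137997312 ≈ -4.5885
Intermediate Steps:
q = 15 (q = -3 - 3*(-3 - 3) = -3 - 3*(-6) = -3 + 18 = 15)
F(Q) = 150 + 10*Q (F(Q) = (15 + Q)*(-19 + 29) = (15 + Q)*10 = 150 + 10*Q)
(4329 + (-1343/2357 + 751/(-512)))/(F(-28) - 813) = (4329 + (-1343/2357 + 751/(-512)))/((150 + 10*(-28)) - 813) = (4329 + (-1343*1/2357 + 751*(-1/512)))/((150 - 280) - 813) = (4329 + (-1343/2357 - 751/512))/(-130 - 813) = (4329 - 2457723/1206784)/(-943) = (5221710213/1206784)*(-1/943) = -5221710213/1137997312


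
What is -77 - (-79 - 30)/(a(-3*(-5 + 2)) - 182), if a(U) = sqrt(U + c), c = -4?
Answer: -2570001/33119 - 109*sqrt(5)/33119 ≈ -77.606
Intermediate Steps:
a(U) = sqrt(-4 + U) (a(U) = sqrt(U - 4) = sqrt(-4 + U))
-77 - (-79 - 30)/(a(-3*(-5 + 2)) - 182) = -77 - (-79 - 30)/(sqrt(-4 - 3*(-5 + 2)) - 182) = -77 - (-109)/(sqrt(-4 - 3*(-3)) - 182) = -77 - (-109)/(sqrt(-4 + 9) - 182) = -77 - (-109)/(sqrt(5) - 182) = -77 - (-109)/(-182 + sqrt(5)) = -77 + 109/(-182 + sqrt(5))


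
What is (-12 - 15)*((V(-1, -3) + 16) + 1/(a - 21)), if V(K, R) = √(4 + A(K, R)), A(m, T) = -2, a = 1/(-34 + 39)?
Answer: -44793/104 - 27*√2 ≈ -468.89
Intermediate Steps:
a = ⅕ (a = 1/5 = ⅕ ≈ 0.20000)
V(K, R) = √2 (V(K, R) = √(4 - 2) = √2)
(-12 - 15)*((V(-1, -3) + 16) + 1/(a - 21)) = (-12 - 15)*((√2 + 16) + 1/(⅕ - 21)) = -27*((16 + √2) + 1/(-104/5)) = -27*((16 + √2) - 5/104) = -27*(1659/104 + √2) = -44793/104 - 27*√2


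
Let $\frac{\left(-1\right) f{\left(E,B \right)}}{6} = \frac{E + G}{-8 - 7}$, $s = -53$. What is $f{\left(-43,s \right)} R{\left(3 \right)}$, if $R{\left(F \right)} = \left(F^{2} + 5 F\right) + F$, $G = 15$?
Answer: $- \frac{1512}{5} \approx -302.4$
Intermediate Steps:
$f{\left(E,B \right)} = 6 + \frac{2 E}{5}$ ($f{\left(E,B \right)} = - 6 \frac{E + 15}{-8 - 7} = - 6 \frac{15 + E}{-15} = - 6 \left(15 + E\right) \left(- \frac{1}{15}\right) = - 6 \left(-1 - \frac{E}{15}\right) = 6 + \frac{2 E}{5}$)
$R{\left(F \right)} = F^{2} + 6 F$
$f{\left(-43,s \right)} R{\left(3 \right)} = \left(6 + \frac{2}{5} \left(-43\right)\right) 3 \left(6 + 3\right) = \left(6 - \frac{86}{5}\right) 3 \cdot 9 = \left(- \frac{56}{5}\right) 27 = - \frac{1512}{5}$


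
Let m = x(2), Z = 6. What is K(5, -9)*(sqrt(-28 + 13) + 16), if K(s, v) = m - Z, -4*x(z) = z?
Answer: -104 - 13*I*sqrt(15)/2 ≈ -104.0 - 25.174*I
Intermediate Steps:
x(z) = -z/4
m = -1/2 (m = -1/4*2 = -1/2 ≈ -0.50000)
K(s, v) = -13/2 (K(s, v) = -1/2 - 1*6 = -1/2 - 6 = -13/2)
K(5, -9)*(sqrt(-28 + 13) + 16) = -13*(sqrt(-28 + 13) + 16)/2 = -13*(sqrt(-15) + 16)/2 = -13*(I*sqrt(15) + 16)/2 = -13*(16 + I*sqrt(15))/2 = -104 - 13*I*sqrt(15)/2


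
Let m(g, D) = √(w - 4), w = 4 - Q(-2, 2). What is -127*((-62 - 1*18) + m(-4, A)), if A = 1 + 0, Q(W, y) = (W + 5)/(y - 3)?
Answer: 10160 - 127*√3 ≈ 9940.0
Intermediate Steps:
Q(W, y) = (5 + W)/(-3 + y)
A = 1
w = 7 (w = 4 - (5 - 2)/(-3 + 2) = 4 - 3/(-1) = 4 - (-1)*3 = 4 - 1*(-3) = 4 + 3 = 7)
m(g, D) = √3 (m(g, D) = √(7 - 4) = √3)
-127*((-62 - 1*18) + m(-4, A)) = -127*((-62 - 1*18) + √3) = -127*((-62 - 18) + √3) = -127*(-80 + √3) = 10160 - 127*√3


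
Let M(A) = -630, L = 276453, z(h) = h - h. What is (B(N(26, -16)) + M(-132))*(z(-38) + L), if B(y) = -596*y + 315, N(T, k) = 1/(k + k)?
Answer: -655470063/8 ≈ -8.1934e+7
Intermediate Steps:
z(h) = 0
N(T, k) = 1/(2*k)
B(y) = 315 - 596*y
(B(N(26, -16)) + M(-132))*(z(-38) + L) = ((315 - 298/(-16)) - 630)*(0 + 276453) = ((315 - 298*(-1)/16) - 630)*276453 = ((315 - 596*(-1/32)) - 630)*276453 = ((315 + 149/8) - 630)*276453 = (2669/8 - 630)*276453 = -2371/8*276453 = -655470063/8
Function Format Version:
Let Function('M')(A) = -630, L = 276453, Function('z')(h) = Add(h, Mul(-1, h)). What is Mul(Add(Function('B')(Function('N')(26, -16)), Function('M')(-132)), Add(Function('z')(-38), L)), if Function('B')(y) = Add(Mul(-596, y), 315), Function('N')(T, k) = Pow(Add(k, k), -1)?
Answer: Rational(-655470063, 8) ≈ -8.1934e+7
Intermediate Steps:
Function('z')(h) = 0
Function('N')(T, k) = Mul(Rational(1, 2), Pow(k, -1)) (Function('N')(T, k) = Pow(Mul(2, k), -1) = Mul(Rational(1, 2), Pow(k, -1)))
Function('B')(y) = Add(315, Mul(-596, y))
Mul(Add(Function('B')(Function('N')(26, -16)), Function('M')(-132)), Add(Function('z')(-38), L)) = Mul(Add(Add(315, Mul(-596, Mul(Rational(1, 2), Pow(-16, -1)))), -630), Add(0, 276453)) = Mul(Add(Add(315, Mul(-596, Mul(Rational(1, 2), Rational(-1, 16)))), -630), 276453) = Mul(Add(Add(315, Mul(-596, Rational(-1, 32))), -630), 276453) = Mul(Add(Add(315, Rational(149, 8)), -630), 276453) = Mul(Add(Rational(2669, 8), -630), 276453) = Mul(Rational(-2371, 8), 276453) = Rational(-655470063, 8)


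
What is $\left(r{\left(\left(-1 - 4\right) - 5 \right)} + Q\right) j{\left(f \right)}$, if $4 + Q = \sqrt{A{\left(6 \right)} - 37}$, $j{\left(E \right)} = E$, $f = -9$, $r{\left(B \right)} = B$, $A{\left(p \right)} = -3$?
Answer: $126 - 18 i \sqrt{10} \approx 126.0 - 56.921 i$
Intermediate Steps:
$Q = -4 + 2 i \sqrt{10}$ ($Q = -4 + \sqrt{-3 - 37} = -4 + \sqrt{-40} = -4 + 2 i \sqrt{10} \approx -4.0 + 6.3246 i$)
$\left(r{\left(\left(-1 - 4\right) - 5 \right)} + Q\right) j{\left(f \right)} = \left(\left(\left(-1 - 4\right) - 5\right) - \left(4 - 2 i \sqrt{10}\right)\right) \left(-9\right) = \left(\left(-5 - 5\right) - \left(4 - 2 i \sqrt{10}\right)\right) \left(-9\right) = \left(-10 - \left(4 - 2 i \sqrt{10}\right)\right) \left(-9\right) = \left(-14 + 2 i \sqrt{10}\right) \left(-9\right) = 126 - 18 i \sqrt{10}$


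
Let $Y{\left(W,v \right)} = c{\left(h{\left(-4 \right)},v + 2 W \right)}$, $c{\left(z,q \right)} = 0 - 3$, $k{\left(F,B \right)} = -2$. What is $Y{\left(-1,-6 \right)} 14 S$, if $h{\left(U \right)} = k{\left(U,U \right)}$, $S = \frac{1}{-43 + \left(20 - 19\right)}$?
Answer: $1$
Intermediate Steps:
$S = - \frac{1}{42}$ ($S = \frac{1}{-43 + \left(20 - 19\right)} = \frac{1}{-43 + 1} = \frac{1}{-42} = - \frac{1}{42} \approx -0.02381$)
$h{\left(U \right)} = -2$
$c{\left(z,q \right)} = -3$ ($c{\left(z,q \right)} = 0 - 3 = -3$)
$Y{\left(W,v \right)} = -3$
$Y{\left(-1,-6 \right)} 14 S = \left(-3\right) 14 \left(- \frac{1}{42}\right) = \left(-42\right) \left(- \frac{1}{42}\right) = 1$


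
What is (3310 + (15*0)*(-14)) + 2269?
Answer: 5579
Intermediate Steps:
(3310 + (15*0)*(-14)) + 2269 = (3310 + 0*(-14)) + 2269 = (3310 + 0) + 2269 = 3310 + 2269 = 5579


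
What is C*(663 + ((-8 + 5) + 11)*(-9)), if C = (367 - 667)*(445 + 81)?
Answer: -93259800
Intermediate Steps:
C = -157800 (C = -300*526 = -157800)
C*(663 + ((-8 + 5) + 11)*(-9)) = -157800*(663 + ((-8 + 5) + 11)*(-9)) = -157800*(663 + (-3 + 11)*(-9)) = -157800*(663 + 8*(-9)) = -157800*(663 - 72) = -157800*591 = -93259800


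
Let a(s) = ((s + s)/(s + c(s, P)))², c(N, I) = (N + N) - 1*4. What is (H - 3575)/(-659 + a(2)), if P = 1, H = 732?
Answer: 2843/655 ≈ 4.3405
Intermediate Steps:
c(N, I) = -4 + 2*N (c(N, I) = 2*N - 4 = -4 + 2*N)
a(s) = 4*s²/(-4 + 3*s)² (a(s) = ((s + s)/(s + (-4 + 2*s)))² = ((2*s)/(-4 + 3*s))² = (2*s/(-4 + 3*s))² = 4*s²/(-4 + 3*s)²)
(H - 3575)/(-659 + a(2)) = (732 - 3575)/(-659 + 4*2²/(-4 + 3*2)²) = -2843/(-659 + 4*4/(-4 + 6)²) = -2843/(-659 + 4*4/2²) = -2843/(-659 + 4*4*(¼)) = -2843/(-659 + 4) = -2843/(-655) = -2843*(-1/655) = 2843/655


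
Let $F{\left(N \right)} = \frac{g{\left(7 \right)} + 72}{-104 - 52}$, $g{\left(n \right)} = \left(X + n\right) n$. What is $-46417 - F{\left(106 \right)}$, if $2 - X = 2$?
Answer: $- \frac{7240931}{156} \approx -46416.0$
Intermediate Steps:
$X = 0$ ($X = 2 - 2 = 0$)
$g{\left(n \right)} = n^{2}$ ($g{\left(n \right)} = \left(0 + n\right) n = n n = n^{2}$)
$F{\left(N \right)} = - \frac{121}{156}$ ($F{\left(N \right)} = \frac{7^{2} + 72}{-104 - 52} = \frac{49 + 72}{-156} = 121 \left(- \frac{1}{156}\right) = - \frac{121}{156}$)
$-46417 - F{\left(106 \right)} = -46417 - - \frac{121}{156} = -46417 + \frac{121}{156} = - \frac{7240931}{156}$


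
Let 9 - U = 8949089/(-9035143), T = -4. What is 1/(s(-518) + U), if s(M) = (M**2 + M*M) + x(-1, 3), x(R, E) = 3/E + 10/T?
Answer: 1062958/570443309803 ≈ 1.8634e-6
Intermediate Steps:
x(R, E) = -5/2 + 3/E (x(R, E) = 3/E + 10/(-4) = 3/E + 10*(-1/4) = 3/E - 5/2 = -5/2 + 3/E)
U = 5309728/531479 (U = 9 - 8949089/(-9035143) = 9 - 8949089*(-1)/9035143 = 9 - 1*(-526417/531479) = 9 + 526417/531479 = 5309728/531479 ≈ 9.9905)
s(M) = -3/2 + 2*M**2 (s(M) = (M**2 + M*M) + (-5/2 + 3/3) = (M**2 + M**2) + (-5/2 + 3*(1/3)) = 2*M**2 + (-5/2 + 1) = 2*M**2 - 3/2 = -3/2 + 2*M**2)
1/(s(-518) + U) = 1/((-3/2 + 2*(-518)**2) + 5309728/531479) = 1/((-3/2 + 2*268324) + 5309728/531479) = 1/((-3/2 + 536648) + 5309728/531479) = 1/(1073293/2 + 5309728/531479) = 1/(570443309803/1062958) = 1062958/570443309803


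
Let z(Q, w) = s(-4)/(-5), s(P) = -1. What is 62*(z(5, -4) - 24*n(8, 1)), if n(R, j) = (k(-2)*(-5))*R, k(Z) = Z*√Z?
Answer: 62/5 - 119040*I*√2 ≈ 12.4 - 1.6835e+5*I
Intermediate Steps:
z(Q, w) = ⅕ (z(Q, w) = -1/(-5) = -1*(-⅕) = ⅕)
k(Z) = Z^(3/2)
n(R, j) = 10*I*R*√2 (n(R, j) = ((-2)^(3/2)*(-5))*R = (-2*I*√2*(-5))*R = (10*I*√2)*R = 10*I*R*√2)
62*(z(5, -4) - 24*n(8, 1)) = 62*(⅕ - 240*I*8*√2) = 62*(⅕ - 1920*I*√2) = 62/5 - 119040*I*√2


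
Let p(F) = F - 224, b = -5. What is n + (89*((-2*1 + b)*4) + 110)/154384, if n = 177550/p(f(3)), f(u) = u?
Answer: -13705702811/17059432 ≈ -803.41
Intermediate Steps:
p(F) = -224 + F
n = -177550/221 (n = 177550/(-224 + 3) = 177550/(-221) = 177550*(-1/221) = -177550/221 ≈ -803.39)
n + (89*((-2*1 + b)*4) + 110)/154384 = -177550/221 + (89*((-2*1 - 5)*4) + 110)/154384 = -177550/221 + (89*((-2 - 5)*4) + 110)*(1/154384) = -177550/221 + (89*(-7*4) + 110)*(1/154384) = -177550/221 + (89*(-28) + 110)*(1/154384) = -177550/221 + (-2492 + 110)*(1/154384) = -177550/221 - 2382*1/154384 = -177550/221 - 1191/77192 = -13705702811/17059432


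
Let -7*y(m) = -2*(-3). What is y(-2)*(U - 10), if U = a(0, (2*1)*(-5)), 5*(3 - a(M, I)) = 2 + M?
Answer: 222/35 ≈ 6.3429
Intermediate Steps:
a(M, I) = 13/5 - M/5 (a(M, I) = 3 - (2 + M)/5 = 3 + (-⅖ - M/5) = 13/5 - M/5)
y(m) = -6/7 (y(m) = -(-2)*(-3)/7 = -⅐*6 = -6/7)
U = 13/5 (U = 13/5 - ⅕*0 = 13/5 + 0 = 13/5 ≈ 2.6000)
y(-2)*(U - 10) = -6*(13/5 - 10)/7 = -6/7*(-37/5) = 222/35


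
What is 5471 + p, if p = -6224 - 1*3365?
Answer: -4118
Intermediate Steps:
p = -9589 (p = -6224 - 3365 = -9589)
5471 + p = 5471 - 9589 = -4118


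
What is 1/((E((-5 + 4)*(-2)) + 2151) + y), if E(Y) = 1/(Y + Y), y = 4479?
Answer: 4/26521 ≈ 0.00015082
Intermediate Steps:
E(Y) = 1/(2*Y)
1/((E((-5 + 4)*(-2)) + 2151) + y) = 1/((1/(2*(((-5 + 4)*(-2)))) + 2151) + 4479) = 1/((1/(2*((-1*(-2)))) + 2151) + 4479) = 1/(((½)/2 + 2151) + 4479) = 1/(((½)*(½) + 2151) + 4479) = 1/((¼ + 2151) + 4479) = 1/(8605/4 + 4479) = 1/(26521/4) = 4/26521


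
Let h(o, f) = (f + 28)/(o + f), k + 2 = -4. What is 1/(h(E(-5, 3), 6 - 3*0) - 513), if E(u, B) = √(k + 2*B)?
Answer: -3/1522 ≈ -0.0019711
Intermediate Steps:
k = -6 (k = -2 - 4 = -6)
E(u, B) = √(-6 + 2*B)
h(o, f) = (28 + f)/(f + o)
1/(h(E(-5, 3), 6 - 3*0) - 513) = 1/((28 + (6 - 3*0))/((6 - 3*0) + √(-6 + 2*3)) - 513) = 1/((28 + (6 + 0))/((6 + 0) + √(-6 + 6)) - 513) = 1/((28 + 6)/(6 + √0) - 513) = 1/(34/(6 + 0) - 513) = 1/(34/6 - 513) = 1/((⅙)*34 - 513) = 1/(17/3 - 513) = 1/(-1522/3) = -3/1522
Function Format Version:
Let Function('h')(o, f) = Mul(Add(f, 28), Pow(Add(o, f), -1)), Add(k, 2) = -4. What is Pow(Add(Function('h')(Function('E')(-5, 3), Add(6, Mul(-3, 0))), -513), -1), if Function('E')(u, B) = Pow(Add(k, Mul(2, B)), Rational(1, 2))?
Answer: Rational(-3, 1522) ≈ -0.0019711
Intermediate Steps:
k = -6 (k = Add(-2, -4) = -6)
Function('E')(u, B) = Pow(Add(-6, Mul(2, B)), Rational(1, 2))
Function('h')(o, f) = Mul(Pow(Add(f, o), -1), Add(28, f)) (Function('h')(o, f) = Mul(Add(28, f), Pow(Add(f, o), -1)) = Mul(Pow(Add(f, o), -1), Add(28, f)))
Pow(Add(Function('h')(Function('E')(-5, 3), Add(6, Mul(-3, 0))), -513), -1) = Pow(Add(Mul(Pow(Add(Add(6, Mul(-3, 0)), Pow(Add(-6, Mul(2, 3)), Rational(1, 2))), -1), Add(28, Add(6, Mul(-3, 0)))), -513), -1) = Pow(Add(Mul(Pow(Add(Add(6, 0), Pow(Add(-6, 6), Rational(1, 2))), -1), Add(28, Add(6, 0))), -513), -1) = Pow(Add(Mul(Pow(Add(6, Pow(0, Rational(1, 2))), -1), Add(28, 6)), -513), -1) = Pow(Add(Mul(Pow(Add(6, 0), -1), 34), -513), -1) = Pow(Add(Mul(Pow(6, -1), 34), -513), -1) = Pow(Add(Mul(Rational(1, 6), 34), -513), -1) = Pow(Add(Rational(17, 3), -513), -1) = Pow(Rational(-1522, 3), -1) = Rational(-3, 1522)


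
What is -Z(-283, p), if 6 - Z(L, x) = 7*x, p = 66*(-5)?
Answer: -2316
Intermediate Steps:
p = -330
Z(L, x) = 6 - 7*x
-Z(-283, p) = -(6 - 7*(-330)) = -(6 + 2310) = -1*2316 = -2316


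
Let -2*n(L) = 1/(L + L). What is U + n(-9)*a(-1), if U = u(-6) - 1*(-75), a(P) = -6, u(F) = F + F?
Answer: 377/6 ≈ 62.833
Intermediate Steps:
n(L) = -1/(4*L) (n(L) = -1/(2*(L + L)) = -1/(2*L)/2 = -1/(4*L))
u(F) = 2*F
U = 63 (U = 2*(-6) - 1*(-75) = -12 + 75 = 63)
U + n(-9)*a(-1) = 63 - 1/4/(-9)*(-6) = 63 - 1/4*(-1/9)*(-6) = 63 + (1/36)*(-6) = 63 - 1/6 = 377/6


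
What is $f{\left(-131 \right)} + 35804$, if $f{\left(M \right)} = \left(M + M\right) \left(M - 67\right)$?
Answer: $87680$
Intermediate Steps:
$f{\left(M \right)} = 2 M \left(-67 + M\right)$
$f{\left(-131 \right)} + 35804 = 2 \left(-131\right) \left(-67 - 131\right) + 35804 = 2 \left(-131\right) \left(-198\right) + 35804 = 51876 + 35804 = 87680$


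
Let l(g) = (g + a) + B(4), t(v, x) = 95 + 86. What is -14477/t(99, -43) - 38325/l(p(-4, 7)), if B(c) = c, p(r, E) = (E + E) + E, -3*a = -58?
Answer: -3247988/3439 ≈ -944.46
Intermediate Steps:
a = 58/3 (a = -1/3*(-58) = 58/3 ≈ 19.333)
p(r, E) = 3*E (p(r, E) = 2*E + E = 3*E)
t(v, x) = 181
l(g) = 70/3 + g (l(g) = (g + 58/3) + 4 = (58/3 + g) + 4 = 70/3 + g)
-14477/t(99, -43) - 38325/l(p(-4, 7)) = -14477/181 - 38325/(70/3 + 3*7) = -14477*1/181 - 38325/(70/3 + 21) = -14477/181 - 38325/133/3 = -14477/181 - 38325*3/133 = -14477/181 - 16425/19 = -3247988/3439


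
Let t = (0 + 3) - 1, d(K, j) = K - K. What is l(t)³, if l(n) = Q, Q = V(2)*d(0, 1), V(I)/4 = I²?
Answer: 0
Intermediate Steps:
d(K, j) = 0
V(I) = 4*I²
t = 2 (t = 3 - 1 = 2)
Q = 0 (Q = (4*2²)*0 = (4*4)*0 = 16*0 = 0)
l(n) = 0
l(t)³ = 0³ = 0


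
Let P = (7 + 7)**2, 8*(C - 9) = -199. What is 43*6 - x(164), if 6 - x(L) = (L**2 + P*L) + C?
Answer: 474209/8 ≈ 59276.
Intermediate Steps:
C = -127/8 (C = 9 + (1/8)*(-199) = 9 - 199/8 = -127/8 ≈ -15.875)
P = 196 (P = 14**2 = 196)
x(L) = 175/8 - L**2 - 196*L (x(L) = 6 - ((L**2 + 196*L) - 127/8) = 6 - (-127/8 + L**2 + 196*L) = 6 + (127/8 - L**2 - 196*L) = 175/8 - L**2 - 196*L)
43*6 - x(164) = 43*6 - (175/8 - 1*164**2 - 196*164) = 258 - (175/8 - 1*26896 - 32144) = 258 - (175/8 - 26896 - 32144) = 258 - 1*(-472145/8) = 258 + 472145/8 = 474209/8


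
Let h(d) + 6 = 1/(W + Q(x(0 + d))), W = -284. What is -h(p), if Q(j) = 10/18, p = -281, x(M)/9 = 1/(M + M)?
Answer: 15315/2551 ≈ 6.0035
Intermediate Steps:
x(M) = 9/(2*M) (x(M) = 9/(M + M) = 9/((2*M)) = 9*(1/(2*M)) = 9/(2*M))
Q(j) = 5/9 (Q(j) = 10*(1/18) = 5/9)
h(d) = -15315/2551 (h(d) = -6 + 1/(-284 + 5/9) = -6 + 1/(-2551/9) = -6 - 9/2551 = -15315/2551)
-h(p) = -1*(-15315/2551) = 15315/2551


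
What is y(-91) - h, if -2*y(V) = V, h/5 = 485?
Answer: -4759/2 ≈ -2379.5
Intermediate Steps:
h = 2425 (h = 5*485 = 2425)
y(V) = -V/2
y(-91) - h = -½*(-91) - 1*2425 = 91/2 - 2425 = -4759/2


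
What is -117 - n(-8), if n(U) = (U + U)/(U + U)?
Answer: -118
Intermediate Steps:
n(U) = 1 (n(U) = (2*U)/((2*U)) = (2*U)*(1/(2*U)) = 1)
-117 - n(-8) = -117 - 1*1 = -117 - 1 = -118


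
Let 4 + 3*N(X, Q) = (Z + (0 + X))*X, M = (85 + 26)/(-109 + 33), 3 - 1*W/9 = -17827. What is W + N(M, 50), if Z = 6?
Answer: 2780562761/17328 ≈ 1.6047e+5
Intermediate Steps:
W = 160470 (W = 27 - 9*(-17827) = 27 + 160443 = 160470)
M = -111/76 (M = 111/(-76) = 111*(-1/76) = -111/76 ≈ -1.4605)
N(X, Q) = -4/3 + X*(6 + X)/3 (N(X, Q) = -4/3 + ((6 + (0 + X))*X)/3 = -4/3 + ((6 + X)*X)/3 = -4/3 + (X*(6 + X))/3 = -4/3 + X*(6 + X)/3)
W + N(M, 50) = 160470 + (-4/3 + 2*(-111/76) + (-111/76)²/3) = 160470 + (-4/3 - 111/38 + (⅓)*(12321/5776)) = 160470 + (-4/3 - 111/38 + 4107/5776) = 160470 - 61399/17328 = 2780562761/17328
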